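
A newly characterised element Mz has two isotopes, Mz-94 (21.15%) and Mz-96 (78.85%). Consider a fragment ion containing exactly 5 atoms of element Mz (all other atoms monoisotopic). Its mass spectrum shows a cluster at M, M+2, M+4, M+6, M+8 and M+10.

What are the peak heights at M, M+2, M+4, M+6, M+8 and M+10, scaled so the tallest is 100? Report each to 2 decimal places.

The 5 Mz atoms are independent, so intensities follow the terms of (0.2115 + 0.7885)^5.
P(M) = 0.2115^5 = 0.000423
P(M+2) = 5 × 0.2115^4 × 0.7885^1 = 0.007889
P(M+4) = 10 × 0.2115^3 × 0.7885^2 = 0.058821
P(M+6) = 10 × 0.2115^2 × 0.7885^3 = 0.219294
P(M+8) = 5 × 0.2115^1 × 0.7885^4 = 0.408778
P(M+10) = 0.7885^5 = 0.304795
The M+8 peak is largest (0.408778); scaling to 100 gives 0.10 : 1.93 : 14.39 : 53.65 : 100.00 : 74.56.

0.10 : 1.93 : 14.39 : 53.65 : 100.00 : 74.56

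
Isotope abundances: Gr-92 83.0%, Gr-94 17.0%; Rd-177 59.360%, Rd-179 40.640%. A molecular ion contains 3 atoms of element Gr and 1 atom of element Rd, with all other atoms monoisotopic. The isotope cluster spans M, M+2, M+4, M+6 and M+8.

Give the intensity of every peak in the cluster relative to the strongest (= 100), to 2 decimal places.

Element Gr pattern (n=3): 0.571787 : 0.351339 : 0.071961 : 0.004913
Element Rd pattern (n=1): 0.5936 : 0.4064
Convolve the two distributions (both contribute in 2-u steps):
  M: 0.571787×0.5936 = 0.339413
  M+2: 0.571787×0.4064 + 0.351339×0.5936 = 0.440929
  M+4: 0.351339×0.4064 + 0.071961×0.5936 = 0.185500
  M+6: 0.071961×0.4064 + 0.004913×0.5936 = 0.032161
  M+8: 0.004913×0.4064 = 0.001997
Scale to base peak (0.440929) = 100: 76.98 : 100.00 : 42.07 : 7.29 : 0.45

76.98 : 100.00 : 42.07 : 7.29 : 0.45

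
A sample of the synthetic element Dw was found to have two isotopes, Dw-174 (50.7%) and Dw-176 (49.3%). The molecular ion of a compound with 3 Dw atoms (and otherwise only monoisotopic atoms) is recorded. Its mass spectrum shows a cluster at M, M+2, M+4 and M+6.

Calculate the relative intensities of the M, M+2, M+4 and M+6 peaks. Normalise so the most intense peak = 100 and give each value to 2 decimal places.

Each Dw atom is independently Dw-174 (p = 0.507) or Dw-176 (q = 0.493); the cluster is the binomial expansion (p + q)^3.
P(M) = 0.507^3 = 0.130324
P(M+2) = 3 × 0.507^2 × 0.493^1 = 0.380175
P(M+4) = 3 × 0.507^1 × 0.493^2 = 0.369678
P(M+6) = 0.493^3 = 0.119823
The M+2 peak is largest (0.380175); scaling to 100 gives 34.28 : 100.00 : 97.24 : 31.52.

34.28 : 100.00 : 97.24 : 31.52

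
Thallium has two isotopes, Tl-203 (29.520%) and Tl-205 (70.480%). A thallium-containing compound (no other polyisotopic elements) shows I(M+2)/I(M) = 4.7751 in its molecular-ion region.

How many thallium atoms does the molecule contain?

With n Tl atoms, P(M+2)/P(M) = C(n,1)·p^(n−1)q / p^n = n·q/p = n · 0.70480/0.29520.
n = 4.7751 × 0.29520/0.70480 = 2.00 ≈ 2

2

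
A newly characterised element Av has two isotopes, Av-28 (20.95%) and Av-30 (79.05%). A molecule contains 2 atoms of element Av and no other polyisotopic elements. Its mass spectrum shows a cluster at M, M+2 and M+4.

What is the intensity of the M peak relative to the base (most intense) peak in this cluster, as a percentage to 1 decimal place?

7.0%

(0.2095 + 0.7905)^2 gives M 0.0439, M+2 0.3312, M+4 0.6249; the largest is M+4.
P(M+4) = C(2,2) × 0.2095^0 × 0.7905^2 = 1 × 1.0000 × 0.62489025 = 0.624890 (base)
P(M) = C(2,0) × 0.2095^2 × 0.7905^0 = 1 × 0.04389025 × 1.0000 = 0.043890
Relative intensity = 0.043890 / 0.624890 × 100 = 7.0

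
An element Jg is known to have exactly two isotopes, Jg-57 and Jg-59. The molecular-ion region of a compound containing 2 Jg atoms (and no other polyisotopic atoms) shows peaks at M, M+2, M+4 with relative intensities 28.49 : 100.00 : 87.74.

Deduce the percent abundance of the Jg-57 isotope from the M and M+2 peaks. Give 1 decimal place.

Let p = fractional abundance of Jg-57. I(M+2)/I(M) = [C(2,1)·p^1·(1−p)] / p^2 = 2·(1−p)/p = 100.00/28.49 = 3.5100
(1−p)/p = 3.5100/2 = 1.7550  ⇒  p = 1/(1 + 1.7550) = 0.3630
Jg-57: 36.3%, Jg-59: 63.7%.

36.3%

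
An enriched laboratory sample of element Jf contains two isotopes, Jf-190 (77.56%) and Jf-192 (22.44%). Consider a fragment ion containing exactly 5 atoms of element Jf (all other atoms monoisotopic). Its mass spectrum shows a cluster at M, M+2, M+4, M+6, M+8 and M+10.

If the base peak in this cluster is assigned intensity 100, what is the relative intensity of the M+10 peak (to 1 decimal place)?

Binomial terms of (0.7756 + 0.2244)^5: M 0.2807, M+2 0.4060, M+4 0.2349, M+6 0.0680, M+8 0.0098, M+10 0.0006 → M+2 is the base peak.
P(M+2) = C(5,1) × 0.7756^4 × 0.2244^1 = 5 × 0.36186885 × 0.2244 = 0.406017 (base)
P(M+10) = C(5,5) × 0.7756^0 × 0.2244^5 = 1 × 1.0000 × 0.000569 = 0.000569
Relative intensity = 0.000569 / 0.406017 × 100 = 0.1

0.1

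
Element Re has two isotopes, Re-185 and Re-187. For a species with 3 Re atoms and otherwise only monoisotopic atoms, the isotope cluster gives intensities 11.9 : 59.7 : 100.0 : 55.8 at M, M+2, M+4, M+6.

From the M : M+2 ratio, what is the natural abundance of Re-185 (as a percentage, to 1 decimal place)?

If p is the fraction of Re that is Re-185, then I(M+2)/I(M) = [C(3,1)·p^2·(1−p)] / p^3 = 3·(1−p)/p = 59.7/11.9 = 5.0168
(1−p)/p = 5.0168/3 = 1.6723  ⇒  p = 1/(1 + 1.6723) = 0.3742
Re-185: 37.4%, Re-187: 62.6%.

37.4%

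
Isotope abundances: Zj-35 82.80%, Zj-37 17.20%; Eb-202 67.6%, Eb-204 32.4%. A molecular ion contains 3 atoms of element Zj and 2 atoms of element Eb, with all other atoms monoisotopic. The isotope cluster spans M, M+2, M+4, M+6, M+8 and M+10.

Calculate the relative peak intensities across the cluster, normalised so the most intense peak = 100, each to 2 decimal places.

Element Zj pattern (n=3): 0.56766355 : 0.35376134 : 0.07348666 : 0.00508845
Element Eb pattern (n=2): 0.456976 : 0.438048 : 0.104976
Convolve the two distributions (both contribute in 2-u steps):
  M: 0.56766355×0.456976 = 0.259409
  M+2: 0.56766355×0.438048 + 0.35376134×0.456976 = 0.410324
  M+4: 0.56766355×0.104976 + 0.35376134×0.438048 + 0.07348666×0.456976 = 0.248137
  M+6: 0.35376134×0.104976 + 0.07348666×0.438048 + 0.00508845×0.456976 = 0.071652
  M+8: 0.07348666×0.104976 + 0.00508845×0.438048 = 0.009943
  M+10: 0.00508845×0.104976 = 0.000534
Scale to base peak (0.410324) = 100: 63.22 : 100.00 : 60.47 : 17.46 : 2.42 : 0.13

63.22 : 100.00 : 60.47 : 17.46 : 2.42 : 0.13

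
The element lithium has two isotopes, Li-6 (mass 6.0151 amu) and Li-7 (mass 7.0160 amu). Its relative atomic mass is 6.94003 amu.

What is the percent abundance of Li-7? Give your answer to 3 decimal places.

92.410%

With x = fraction of Li-6 (so Li-7 is 1 − x):
6.0151·x + 7.0160·(1 − x) = 6.94003
(6.0151 − 7.0160)·x = 6.94003 − 7.0160
x = -0.07597 / -1.0009 = 0.07590 → 7.590% Li-6, 92.410% Li-7.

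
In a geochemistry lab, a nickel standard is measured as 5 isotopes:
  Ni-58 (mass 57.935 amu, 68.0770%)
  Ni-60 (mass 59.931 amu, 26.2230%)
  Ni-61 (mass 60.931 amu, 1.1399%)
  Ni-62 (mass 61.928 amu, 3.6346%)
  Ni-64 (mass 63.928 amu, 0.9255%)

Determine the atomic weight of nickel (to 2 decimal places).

Ar = Σ fᵢ·mᵢ = 0.680770 × 57.935 + 0.262230 × 59.931 + 0.011399 × 60.931 + 0.036346 × 61.928 + 0.009255 × 63.928
= 39.4404 + 15.7157 + 0.6946 + 2.2508 + 0.5917 = 58.6932 amu

58.69 amu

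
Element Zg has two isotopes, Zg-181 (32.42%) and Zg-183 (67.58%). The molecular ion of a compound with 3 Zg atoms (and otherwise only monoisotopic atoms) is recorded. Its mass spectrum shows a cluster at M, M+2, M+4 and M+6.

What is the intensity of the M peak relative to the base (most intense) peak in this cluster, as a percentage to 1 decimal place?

Binomial terms of (0.3242 + 0.6758)^3: M 0.0341, M+2 0.2131, M+4 0.4442, M+6 0.3086 → M+4 is the base peak.
P(M+4) = C(3,2) × 0.3242^1 × 0.6758^2 = 3 × 0.3242 × 0.45670564 = 0.444192 (base)
P(M) = C(3,0) × 0.3242^3 × 0.6758^0 = 1 × 0.03407525 × 1.0000 = 0.034075
Relative intensity = 0.034075 / 0.444192 × 100 = 7.7

7.7%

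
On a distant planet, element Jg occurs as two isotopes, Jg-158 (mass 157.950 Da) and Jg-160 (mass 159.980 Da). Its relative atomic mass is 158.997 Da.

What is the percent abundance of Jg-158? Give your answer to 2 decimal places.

48.42%

Let x be the fractional abundance of Jg-158; then Jg-160 has abundance 1 − x.
157.950·x + 159.980·(1 − x) = 158.997
(157.950 − 159.980)·x = 158.997 − 159.980
x = -0.983 / -2.030 = 0.48424 → 48.42% Jg-158, 51.58% Jg-160.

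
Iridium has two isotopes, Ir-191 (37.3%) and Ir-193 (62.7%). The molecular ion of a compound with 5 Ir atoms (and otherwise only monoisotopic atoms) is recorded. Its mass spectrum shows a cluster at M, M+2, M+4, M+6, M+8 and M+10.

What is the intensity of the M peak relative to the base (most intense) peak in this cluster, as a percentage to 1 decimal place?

(0.373 + 0.627)^5 gives M 0.0072, M+2 0.0607, M+4 0.2040, M+6 0.3429, M+8 0.2882, M+10 0.0969; the largest is M+6.
P(M+6) = C(5,3) × 0.373^2 × 0.627^3 = 10 × 0.139129 × 0.24649188 = 0.342942 (base)
P(M) = C(5,0) × 0.373^5 × 0.627^0 = 1 × 0.00722012 × 1.0000 = 0.007220
Relative intensity = 0.007220 / 0.342942 × 100 = 2.1

2.1%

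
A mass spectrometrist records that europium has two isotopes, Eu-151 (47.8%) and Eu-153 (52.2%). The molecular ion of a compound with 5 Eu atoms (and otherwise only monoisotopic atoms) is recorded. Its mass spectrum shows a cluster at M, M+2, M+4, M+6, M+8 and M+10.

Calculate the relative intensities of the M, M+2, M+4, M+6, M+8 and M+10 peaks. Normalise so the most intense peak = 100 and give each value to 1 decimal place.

The 5 Eu atoms are independent, so intensities follow the terms of (0.478 + 0.522)^5.
P(M) = 0.478^5 = 0.024954
P(M+2) = 5 × 0.478^4 × 0.522^1 = 0.136255
P(M+4) = 10 × 0.478^3 × 0.522^2 = 0.297594
P(M+6) = 10 × 0.478^2 × 0.522^3 = 0.324988
P(M+8) = 5 × 0.478^1 × 0.522^4 = 0.177452
P(M+10) = 0.522^5 = 0.038757
The M+6 peak is largest (0.324988); scaling to 100 gives 7.7 : 41.9 : 91.6 : 100.0 : 54.6 : 11.9.

7.7 : 41.9 : 91.6 : 100.0 : 54.6 : 11.9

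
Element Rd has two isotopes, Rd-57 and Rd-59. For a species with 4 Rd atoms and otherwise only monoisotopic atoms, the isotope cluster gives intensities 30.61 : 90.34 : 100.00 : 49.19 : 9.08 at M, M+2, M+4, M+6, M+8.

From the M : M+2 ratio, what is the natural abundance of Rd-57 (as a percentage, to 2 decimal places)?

57.54%

If p is the fraction of Rd that is Rd-57, then I(M+2)/I(M) = [C(4,1)·p^3·(1−p)] / p^4 = 4·(1−p)/p = 90.34/30.61 = 2.9513
(1−p)/p = 2.9513/4 = 0.7378  ⇒  p = 1/(1 + 0.7378) = 0.5754
Rd-57: 57.54%, Rd-59: 42.46%.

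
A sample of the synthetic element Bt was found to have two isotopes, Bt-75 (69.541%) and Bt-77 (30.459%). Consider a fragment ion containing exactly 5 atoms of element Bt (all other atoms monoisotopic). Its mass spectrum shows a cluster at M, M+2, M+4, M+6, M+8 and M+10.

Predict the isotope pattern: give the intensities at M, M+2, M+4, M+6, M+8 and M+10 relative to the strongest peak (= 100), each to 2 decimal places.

45.66 : 100.00 : 87.60 : 38.37 : 8.40 : 0.74

Each Bt atom is independently Bt-75 (p = 0.69541) or Bt-77 (q = 0.30459); the cluster is the binomial expansion (p + q)^5.
P(M) = 0.69541^5 = 0.162631
P(M+2) = 5 × 0.69541^4 × 0.30459^1 = 0.356163
P(M+4) = 10 × 0.69541^3 × 0.30459^2 = 0.312000
P(M+6) = 10 × 0.69541^2 × 0.30459^3 = 0.136656
P(M+8) = 5 × 0.69541^1 × 0.30459^4 = 0.029928
P(M+10) = 0.30459^5 = 0.002622
The M+2 peak is largest (0.356163); scaling to 100 gives 45.66 : 100.00 : 87.60 : 38.37 : 8.40 : 0.74.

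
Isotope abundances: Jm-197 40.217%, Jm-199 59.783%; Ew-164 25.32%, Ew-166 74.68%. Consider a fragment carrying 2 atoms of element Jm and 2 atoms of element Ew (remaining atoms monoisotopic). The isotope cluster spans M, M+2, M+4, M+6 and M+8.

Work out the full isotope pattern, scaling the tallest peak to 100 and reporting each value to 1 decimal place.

2.6 : 22.8 : 73.1 : 100.0 : 49.4

Element Jm pattern (n=2): 0.16174071 : 0.48085858 : 0.35740071
Element Ew pattern (n=2): 0.06411024 : 0.37817952 : 0.55771024
Convolve the two distributions (both contribute in 2-u steps):
  M: 0.16174071×0.06411024 = 0.010369
  M+2: 0.16174071×0.37817952 + 0.48085858×0.06411024 = 0.091995
  M+4: 0.16174071×0.55771024 + 0.48085858×0.37817952 + 0.35740071×0.06411024 = 0.294968
  M+6: 0.48085858×0.55771024 + 0.35740071×0.37817952 = 0.403341
  M+8: 0.35740071×0.55771024 = 0.199326
Scale to base peak (0.403341) = 100: 2.6 : 22.8 : 73.1 : 100.0 : 49.4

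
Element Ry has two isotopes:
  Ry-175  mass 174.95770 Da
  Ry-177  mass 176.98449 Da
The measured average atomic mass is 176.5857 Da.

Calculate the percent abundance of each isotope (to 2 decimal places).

Ry-175: 19.68%, Ry-177: 80.32%

Let x be the fractional abundance of Ry-175; then Ry-177 has abundance 1 − x.
174.95770·x + 176.98449·(1 − x) = 176.5857
(174.95770 − 176.98449)·x = 176.5857 − 176.98449
x = -0.39879 / -2.02679 = 0.19676 → 19.68% Ry-175, 80.32% Ry-177.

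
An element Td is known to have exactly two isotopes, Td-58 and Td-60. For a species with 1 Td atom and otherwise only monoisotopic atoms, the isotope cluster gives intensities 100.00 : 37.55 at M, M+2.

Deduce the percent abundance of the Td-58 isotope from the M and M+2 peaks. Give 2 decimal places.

72.70%

Let p = fractional abundance of Td-58. I(M+2)/I(M) = [C(1,1)·p^0·(1−p)] / p^1 = 1·(1−p)/p = 37.55/100.00 = 0.3755
(1−p)/p = 0.3755/1 = 0.3755  ⇒  p = 1/(1 + 0.3755) = 0.7270
Td-58: 72.70%, Td-60: 27.30%.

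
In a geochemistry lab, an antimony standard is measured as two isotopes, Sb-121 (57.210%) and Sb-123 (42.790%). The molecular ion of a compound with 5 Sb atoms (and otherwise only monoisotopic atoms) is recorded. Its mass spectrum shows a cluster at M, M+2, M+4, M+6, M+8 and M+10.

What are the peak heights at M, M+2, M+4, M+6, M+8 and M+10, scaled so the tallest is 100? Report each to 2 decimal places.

Each Sb atom is independently Sb-121 (p = 0.57210) or Sb-123 (q = 0.42790); the cluster is the binomial expansion (p + q)^5.
P(M) = 0.57210^5 = 0.061286
P(M+2) = 5 × 0.57210^4 × 0.42790^1 = 0.229192
P(M+4) = 10 × 0.57210^3 × 0.42790^2 = 0.342847
P(M+6) = 10 × 0.57210^2 × 0.42790^3 = 0.256431
P(M+8) = 5 × 0.57210^1 × 0.42790^4 = 0.095898
P(M+10) = 0.42790^5 = 0.014345
The M+4 peak is largest (0.342847); scaling to 100 gives 17.88 : 66.85 : 100.00 : 74.79 : 27.97 : 4.18.

17.88 : 66.85 : 100.00 : 74.79 : 27.97 : 4.18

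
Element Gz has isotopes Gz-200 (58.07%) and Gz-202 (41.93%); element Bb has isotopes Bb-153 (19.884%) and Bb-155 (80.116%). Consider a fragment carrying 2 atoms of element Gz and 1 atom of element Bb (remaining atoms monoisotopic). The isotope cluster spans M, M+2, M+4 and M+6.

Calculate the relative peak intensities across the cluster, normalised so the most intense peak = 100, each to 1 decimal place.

Element Gz pattern (n=2): 0.33721249 : 0.48697502 : 0.17581249
Element Bb pattern (n=1): 0.19884 : 0.80116
Convolve the two distributions (both contribute in 2-u steps):
  M: 0.33721249×0.19884 = 0.067051
  M+2: 0.33721249×0.80116 + 0.48697502×0.19884 = 0.366991
  M+4: 0.48697502×0.80116 + 0.17581249×0.19884 = 0.425103
  M+6: 0.17581249×0.80116 = 0.140854
Scale to base peak (0.425103) = 100: 15.8 : 86.3 : 100.0 : 33.1

15.8 : 86.3 : 100.0 : 33.1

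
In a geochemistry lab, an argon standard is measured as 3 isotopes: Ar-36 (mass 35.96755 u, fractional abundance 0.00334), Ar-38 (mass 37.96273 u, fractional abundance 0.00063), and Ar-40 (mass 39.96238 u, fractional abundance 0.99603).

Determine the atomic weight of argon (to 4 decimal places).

39.9478 u

Weight each isotope mass by its fractional abundance: 0.00334 × 35.96755 + 0.00063 × 37.96273 + 0.99603 × 39.96238
= 0.120132 + 0.023917 + 39.803729 = 39.947778 u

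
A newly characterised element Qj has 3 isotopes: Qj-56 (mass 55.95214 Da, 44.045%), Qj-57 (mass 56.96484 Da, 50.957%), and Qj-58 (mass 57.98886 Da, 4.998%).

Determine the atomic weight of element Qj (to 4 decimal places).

56.5700 Da

Average mass = Σ (abundance × isotope mass) = 0.44045 × 55.95214 + 0.50957 × 56.96484 + 0.04998 × 57.98886
= 24.644120 + 29.027574 + 2.898283 = 56.569977 Da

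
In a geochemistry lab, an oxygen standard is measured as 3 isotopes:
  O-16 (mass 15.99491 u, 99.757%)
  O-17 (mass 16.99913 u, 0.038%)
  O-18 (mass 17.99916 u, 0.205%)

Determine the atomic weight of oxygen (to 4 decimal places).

15.9994 u

Weight each isotope mass by its fractional abundance: 0.99757 × 15.99491 + 0.00038 × 16.99913 + 0.00205 × 17.99916
= 15.956042 + 0.006460 + 0.036898 = 15.999400 u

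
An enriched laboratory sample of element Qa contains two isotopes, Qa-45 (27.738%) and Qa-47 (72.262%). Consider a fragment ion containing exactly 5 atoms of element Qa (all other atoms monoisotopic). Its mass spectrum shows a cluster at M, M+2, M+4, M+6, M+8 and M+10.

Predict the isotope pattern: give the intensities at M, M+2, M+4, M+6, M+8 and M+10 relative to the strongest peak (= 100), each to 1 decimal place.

0.4 : 5.7 : 29.5 : 76.8 : 100.0 : 52.1

Each Qa atom is independently Qa-45 (p = 0.27738) or Qa-47 (q = 0.72262); the cluster is the binomial expansion (p + q)^5.
P(M) = 0.27738^5 = 0.001642
P(M+2) = 5 × 0.27738^4 × 0.72262^1 = 0.021389
P(M+4) = 10 × 0.27738^3 × 0.72262^2 = 0.111441
P(M+6) = 10 × 0.27738^2 × 0.72262^3 = 0.290322
P(M+8) = 5 × 0.27738^1 × 0.72262^4 = 0.378168
P(M+10) = 0.72262^5 = 0.197038
The M+8 peak is largest (0.378168); scaling to 100 gives 0.4 : 5.7 : 29.5 : 76.8 : 100.0 : 52.1.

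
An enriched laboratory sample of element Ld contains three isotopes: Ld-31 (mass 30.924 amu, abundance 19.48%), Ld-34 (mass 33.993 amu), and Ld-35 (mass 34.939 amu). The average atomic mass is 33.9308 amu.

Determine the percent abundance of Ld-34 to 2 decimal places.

23.90%

Let x and y be the fractions of Ld-34 and Ld-35. Then x + y = 1 − 0.1948 = 0.8052 and 33.993x + 34.939y = 33.9308 − 0.1948×30.924 = 27.9068048.
Substituting: 33.993x + 34.939(0.8052 − x) = 27.9068048
(33.993 − 34.939)x = -0.226078  ⇒  x = 0.23898, y = 0.56622
Ld-34: 23.90%, Ld-35: 56.62%.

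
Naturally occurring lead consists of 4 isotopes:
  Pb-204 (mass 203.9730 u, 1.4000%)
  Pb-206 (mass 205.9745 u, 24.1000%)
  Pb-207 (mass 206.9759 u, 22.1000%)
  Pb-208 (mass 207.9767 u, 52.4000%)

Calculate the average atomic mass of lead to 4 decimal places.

207.2169 u

Weight each isotope mass by its fractional abundance: 0.014000 × 203.9730 + 0.241000 × 205.9745 + 0.221000 × 206.9759 + 0.524000 × 207.9767
= 2.85562 + 49.63985 + 45.74167 + 108.97979 = 207.21693 u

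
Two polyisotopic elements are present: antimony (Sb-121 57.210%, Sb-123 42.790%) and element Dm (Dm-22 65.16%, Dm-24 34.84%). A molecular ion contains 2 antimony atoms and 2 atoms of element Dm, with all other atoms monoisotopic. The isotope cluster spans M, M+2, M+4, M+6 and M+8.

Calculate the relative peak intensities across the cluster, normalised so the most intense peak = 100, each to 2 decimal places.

Antimony pattern (n=2): 0.32729841 : 0.48960318 : 0.18309841
Element Dm pattern (n=2): 0.42458256 : 0.45403488 : 0.12138256
Convolve the two distributions (both contribute in 2-u steps):
  M: 0.32729841×0.42458256 = 0.138965
  M+2: 0.32729841×0.45403488 + 0.48960318×0.42458256 = 0.356482
  M+4: 0.32729841×0.12138256 + 0.48960318×0.45403488 + 0.18309841×0.42458256 = 0.339766
  M+6: 0.48960318×0.12138256 + 0.18309841×0.45403488 = 0.142562
  M+8: 0.18309841×0.12138256 = 0.022225
Scale to base peak (0.356482) = 100: 38.98 : 100.00 : 95.31 : 39.99 : 6.23

38.98 : 100.00 : 95.31 : 39.99 : 6.23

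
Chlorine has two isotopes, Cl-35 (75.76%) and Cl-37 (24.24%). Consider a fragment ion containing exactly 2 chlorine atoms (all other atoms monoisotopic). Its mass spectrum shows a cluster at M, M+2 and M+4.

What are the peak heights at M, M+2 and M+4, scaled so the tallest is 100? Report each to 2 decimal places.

Each Cl atom is independently Cl-35 (p = 0.7576) or Cl-37 (q = 0.2424); the cluster is the binomial expansion (p + q)^2.
P(M) = 0.7576^2 = 0.573958
P(M+2) = 2 × 0.7576^1 × 0.2424^1 = 0.367284
P(M+4) = 0.2424^2 = 0.058758
The M peak is largest (0.573958); scaling to 100 gives 100.00 : 63.99 : 10.24.

100.00 : 63.99 : 10.24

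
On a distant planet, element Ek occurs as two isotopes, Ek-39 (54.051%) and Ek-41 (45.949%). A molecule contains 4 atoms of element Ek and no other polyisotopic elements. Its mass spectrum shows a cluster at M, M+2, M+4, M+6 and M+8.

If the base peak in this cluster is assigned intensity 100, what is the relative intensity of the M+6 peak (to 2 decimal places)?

Binomial terms of (0.54051 + 0.45949)^4: M 0.0854, M+2 0.2902, M+4 0.3701, M+6 0.2097, M+8 0.0446 → M+4 is the base peak.
P(M+4) = C(4,2) × 0.54051^2 × 0.45949^2 = 6 × 0.29215106 × 0.21113106 = 0.370093 (base)
P(M+6) = C(4,3) × 0.54051^1 × 0.45949^3 = 4 × 0.54051 × 0.09701261 = 0.209745
Relative intensity = 0.209745 / 0.370093 × 100 = 56.67

56.67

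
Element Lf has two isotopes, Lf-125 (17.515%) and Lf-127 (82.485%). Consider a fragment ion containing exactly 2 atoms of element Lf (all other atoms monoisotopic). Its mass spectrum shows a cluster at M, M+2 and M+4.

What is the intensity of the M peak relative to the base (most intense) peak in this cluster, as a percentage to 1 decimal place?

4.5%

Binomial terms of (0.17515 + 0.82485)^2: M 0.0307, M+2 0.2889, M+4 0.6804 → M+4 is the base peak.
P(M+4) = C(2,2) × 0.17515^0 × 0.82485^2 = 1 × 1.0000 × 0.68037752 = 0.680378 (base)
P(M) = C(2,0) × 0.17515^2 × 0.82485^0 = 1 × 0.03067752 × 1.0000 = 0.030678
Relative intensity = 0.030678 / 0.680378 × 100 = 4.5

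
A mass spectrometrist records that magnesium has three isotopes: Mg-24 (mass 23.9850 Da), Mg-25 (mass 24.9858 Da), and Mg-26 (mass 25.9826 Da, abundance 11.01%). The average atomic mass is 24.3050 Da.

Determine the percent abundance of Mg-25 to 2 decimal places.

The remaining 88.99% is split between Mg-24 (fraction x) and Mg-25 (fraction 0.8899 − x).
Substituting: 23.9850x + 24.9858(0.8899 − x) = 21.44431574
(23.9850 − 24.9858)x = -0.79054768  ⇒  x = 0.78992, y = 0.09998
Mg-24: 78.99%, Mg-25: 10.00%.

10.00%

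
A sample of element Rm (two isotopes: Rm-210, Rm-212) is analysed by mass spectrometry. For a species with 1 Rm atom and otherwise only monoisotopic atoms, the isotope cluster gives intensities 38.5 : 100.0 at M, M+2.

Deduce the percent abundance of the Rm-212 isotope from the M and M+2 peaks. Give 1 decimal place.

72.2%

Let p = fractional abundance of Rm-210. I(M+2)/I(M) = [C(1,1)·p^0·(1−p)] / p^1 = 1·(1−p)/p = 100.0/38.5 = 2.5974
(1−p)/p = 2.5974/1 = 2.5974  ⇒  p = 1/(1 + 2.5974) = 0.2780
Rm-210: 27.8%, Rm-212: 72.2%.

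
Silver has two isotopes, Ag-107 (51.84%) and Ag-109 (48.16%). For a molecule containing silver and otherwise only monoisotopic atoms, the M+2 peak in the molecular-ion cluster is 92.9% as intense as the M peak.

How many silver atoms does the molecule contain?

1

With n Ag atoms, P(M+2)/P(M) = C(n,1)·p^(n−1)q / p^n = n·q/p = n · 0.4816/0.5184.
n = 0.929 × 0.5184/0.4816 = 1.00 ≈ 1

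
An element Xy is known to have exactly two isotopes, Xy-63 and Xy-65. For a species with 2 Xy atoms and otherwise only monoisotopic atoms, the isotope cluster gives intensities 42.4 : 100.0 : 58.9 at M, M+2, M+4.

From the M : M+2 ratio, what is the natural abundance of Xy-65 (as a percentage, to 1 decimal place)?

Let p = fractional abundance of Xy-63. I(M+2)/I(M) = [C(2,1)·p^1·(1−p)] / p^2 = 2·(1−p)/p = 100.0/42.4 = 2.3585
(1−p)/p = 2.3585/2 = 1.1792  ⇒  p = 1/(1 + 1.1792) = 0.4589
Xy-63: 45.9%, Xy-65: 54.1%.

54.1%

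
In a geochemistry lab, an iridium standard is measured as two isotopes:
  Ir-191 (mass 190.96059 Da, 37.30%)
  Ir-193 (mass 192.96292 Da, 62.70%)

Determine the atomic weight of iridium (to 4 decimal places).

192.2161 Da

Average mass = Σ (abundance × isotope mass) = 0.3730 × 190.96059 + 0.6270 × 192.96292
= 71.228300 + 120.987751 = 192.216051 Da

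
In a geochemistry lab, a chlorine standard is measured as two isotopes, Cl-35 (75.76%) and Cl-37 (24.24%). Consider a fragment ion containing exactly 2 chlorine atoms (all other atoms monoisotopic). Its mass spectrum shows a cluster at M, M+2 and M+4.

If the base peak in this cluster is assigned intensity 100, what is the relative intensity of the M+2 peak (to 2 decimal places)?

63.99

(0.7576 + 0.2424)^2 gives M 0.5740, M+2 0.3673, M+4 0.0588; the largest is M.
P(M) = C(2,0) × 0.7576^2 × 0.2424^0 = 1 × 0.57395776 × 1.0000 = 0.573958 (base)
P(M+2) = C(2,1) × 0.7576^1 × 0.2424^1 = 2 × 0.7576 × 0.2424 = 0.367284
Relative intensity = 0.367284 / 0.573958 × 100 = 63.99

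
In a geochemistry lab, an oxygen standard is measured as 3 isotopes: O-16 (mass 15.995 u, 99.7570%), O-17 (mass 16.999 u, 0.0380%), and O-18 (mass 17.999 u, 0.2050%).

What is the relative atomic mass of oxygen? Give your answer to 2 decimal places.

Average mass = Σ (abundance × isotope mass) = 0.997570 × 15.995 + 0.000380 × 16.999 + 0.002050 × 17.999
= 15.9561 + 0.0065 + 0.0369 = 15.9995 u

16.00 u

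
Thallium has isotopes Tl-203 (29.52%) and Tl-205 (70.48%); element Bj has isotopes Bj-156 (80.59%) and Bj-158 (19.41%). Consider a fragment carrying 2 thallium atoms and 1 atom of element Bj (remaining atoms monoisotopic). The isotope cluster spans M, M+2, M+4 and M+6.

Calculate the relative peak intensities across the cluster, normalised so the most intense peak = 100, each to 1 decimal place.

Thallium pattern (n=2): 0.08714304 : 0.41611392 : 0.49674304
Element Bj pattern (n=1): 0.8059 : 0.1941
Convolve the two distributions (both contribute in 2-u steps):
  M: 0.08714304×0.8059 = 0.070229
  M+2: 0.08714304×0.1941 + 0.41611392×0.8059 = 0.352261
  M+4: 0.41611392×0.1941 + 0.49674304×0.8059 = 0.481093
  M+6: 0.49674304×0.1941 = 0.096418
Scale to base peak (0.481093) = 100: 14.6 : 73.2 : 100.0 : 20.0

14.6 : 73.2 : 100.0 : 20.0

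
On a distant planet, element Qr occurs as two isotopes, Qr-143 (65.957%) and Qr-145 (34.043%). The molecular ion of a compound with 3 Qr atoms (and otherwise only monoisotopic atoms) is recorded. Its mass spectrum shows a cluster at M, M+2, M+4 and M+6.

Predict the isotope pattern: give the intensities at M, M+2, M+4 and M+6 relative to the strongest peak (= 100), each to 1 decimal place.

64.6 : 100.0 : 51.6 : 8.9

Each Qr atom is independently Qr-143 (p = 0.65957) or Qr-145 (q = 0.34043); the cluster is the binomial expansion (p + q)^3.
P(M) = 0.65957^3 = 0.286934
P(M+2) = 3 × 0.65957^2 × 0.34043^1 = 0.444294
P(M+4) = 3 × 0.65957^1 × 0.34043^2 = 0.229318
P(M+6) = 0.34043^3 = 0.039453
The M+2 peak is largest (0.444294); scaling to 100 gives 64.6 : 100.0 : 51.6 : 8.9.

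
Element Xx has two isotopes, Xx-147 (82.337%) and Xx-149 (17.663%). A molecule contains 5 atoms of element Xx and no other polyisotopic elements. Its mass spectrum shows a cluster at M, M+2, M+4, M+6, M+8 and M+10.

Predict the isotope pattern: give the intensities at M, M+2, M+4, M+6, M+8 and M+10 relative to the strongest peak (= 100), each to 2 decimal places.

93.23 : 100.00 : 42.90 : 9.20 : 0.99 : 0.04

The 5 Xx atoms are independent, so intensities follow the terms of (0.82337 + 0.17663)^5.
P(M) = 0.82337^5 = 0.378421
P(M+2) = 5 × 0.82337^4 × 0.17663^1 = 0.405896
P(M+4) = 10 × 0.82337^3 × 0.17663^2 = 0.174146
P(M+6) = 10 × 0.82337^2 × 0.17663^3 = 0.037358
P(M+8) = 5 × 0.82337^1 × 0.17663^4 = 0.004007
P(M+10) = 0.17663^5 = 0.000172
The M+2 peak is largest (0.405896); scaling to 100 gives 93.23 : 100.00 : 42.90 : 9.20 : 0.99 : 0.04.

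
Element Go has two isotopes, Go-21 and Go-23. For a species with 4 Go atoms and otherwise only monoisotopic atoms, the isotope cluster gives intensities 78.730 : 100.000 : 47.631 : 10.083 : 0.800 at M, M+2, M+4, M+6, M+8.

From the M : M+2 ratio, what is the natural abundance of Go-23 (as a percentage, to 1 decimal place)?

Let p = fractional abundance of Go-21. I(M+2)/I(M) = [C(4,1)·p^3·(1−p)] / p^4 = 4·(1−p)/p = 100.000/78.730 = 1.2702
(1−p)/p = 1.2702/4 = 0.3175  ⇒  p = 1/(1 + 0.3175) = 0.7590
Go-21: 75.9%, Go-23: 24.1%.

24.1%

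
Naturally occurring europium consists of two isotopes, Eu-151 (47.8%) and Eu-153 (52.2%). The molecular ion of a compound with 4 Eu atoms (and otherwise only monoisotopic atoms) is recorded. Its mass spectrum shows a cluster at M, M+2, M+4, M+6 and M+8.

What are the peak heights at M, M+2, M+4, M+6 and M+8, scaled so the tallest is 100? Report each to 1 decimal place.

Expanding (0.478 + 0.522)^4:
P(M) = 0.478^4 = 0.052205
P(M+2) = 4 × 0.478^3 × 0.522^1 = 0.228042
P(M+4) = 6 × 0.478^2 × 0.522^2 = 0.373549
P(M+6) = 4 × 0.478^1 × 0.522^3 = 0.271956
P(M+8) = 0.522^4 = 0.074248
The M+4 peak is largest (0.373549); scaling to 100 gives 14.0 : 61.0 : 100.0 : 72.8 : 19.9.

14.0 : 61.0 : 100.0 : 72.8 : 19.9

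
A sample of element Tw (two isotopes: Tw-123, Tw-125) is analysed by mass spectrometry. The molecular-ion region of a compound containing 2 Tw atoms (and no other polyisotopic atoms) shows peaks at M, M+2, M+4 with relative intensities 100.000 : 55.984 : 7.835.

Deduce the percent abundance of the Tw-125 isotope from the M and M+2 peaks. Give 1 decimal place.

21.9%

Let p = fractional abundance of Tw-123. I(M+2)/I(M) = [C(2,1)·p^1·(1−p)] / p^2 = 2·(1−p)/p = 55.984/100.000 = 0.5598
(1−p)/p = 0.5598/2 = 0.2799  ⇒  p = 1/(1 + 0.2799) = 0.7813
Tw-123: 78.1%, Tw-125: 21.9%.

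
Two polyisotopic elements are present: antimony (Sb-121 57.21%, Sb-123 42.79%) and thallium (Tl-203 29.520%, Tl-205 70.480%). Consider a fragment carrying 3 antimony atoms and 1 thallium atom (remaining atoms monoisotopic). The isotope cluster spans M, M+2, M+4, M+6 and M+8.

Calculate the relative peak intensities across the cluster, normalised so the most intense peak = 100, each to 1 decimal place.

Antimony pattern (n=3): 0.18724742 : 0.42015297 : 0.3142518 : 0.07834781
Thallium pattern (n=1): 0.2952 : 0.7048
Convolve the two distributions (both contribute in 2-u steps):
  M: 0.18724742×0.2952 = 0.055275
  M+2: 0.18724742×0.7048 + 0.42015297×0.2952 = 0.256001
  M+4: 0.42015297×0.7048 + 0.3142518×0.2952 = 0.388891
  M+6: 0.3142518×0.7048 + 0.07834781×0.2952 = 0.244613
  M+8: 0.07834781×0.7048 = 0.055220
Scale to base peak (0.388891) = 100: 14.2 : 65.8 : 100.0 : 62.9 : 14.2

14.2 : 65.8 : 100.0 : 62.9 : 14.2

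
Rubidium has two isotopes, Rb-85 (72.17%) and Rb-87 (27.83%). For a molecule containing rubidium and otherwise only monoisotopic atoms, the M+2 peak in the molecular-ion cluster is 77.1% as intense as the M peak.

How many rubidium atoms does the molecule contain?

With n Rb atoms, P(M+2)/P(M) = C(n,1)·p^(n−1)q / p^n = n·q/p = n · 0.2783/0.7217.
n = 0.771 × 0.7217/0.2783 = 2.00 ≈ 2

2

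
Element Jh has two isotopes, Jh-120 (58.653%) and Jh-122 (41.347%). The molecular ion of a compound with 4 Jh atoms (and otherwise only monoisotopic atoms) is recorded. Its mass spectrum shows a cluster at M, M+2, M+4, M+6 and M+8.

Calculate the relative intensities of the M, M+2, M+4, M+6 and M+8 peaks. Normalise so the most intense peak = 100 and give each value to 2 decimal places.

33.54 : 94.57 : 100.00 : 47.00 : 8.28

Expanding (0.58653 + 0.41347)^4:
P(M) = 0.58653^4 = 0.118348
P(M+2) = 4 × 0.58653^3 × 0.41347^1 = 0.333714
P(M+4) = 6 × 0.58653^2 × 0.41347^2 = 0.352874
P(M+6) = 4 × 0.58653^1 × 0.41347^3 = 0.165837
P(M+8) = 0.41347^4 = 0.029226
The M+4 peak is largest (0.352874); scaling to 100 gives 33.54 : 94.57 : 100.00 : 47.00 : 8.28.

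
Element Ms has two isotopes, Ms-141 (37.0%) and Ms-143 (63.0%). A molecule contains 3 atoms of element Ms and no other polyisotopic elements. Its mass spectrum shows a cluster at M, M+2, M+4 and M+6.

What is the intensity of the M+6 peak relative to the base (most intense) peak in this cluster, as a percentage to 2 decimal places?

56.76%

(0.370 + 0.630)^3 gives M 0.0507, M+2 0.2587, M+4 0.4406, M+6 0.2500; the largest is M+4.
P(M+4) = C(3,2) × 0.370^1 × 0.630^2 = 3 × 0.3700 × 0.3969 = 0.440559 (base)
P(M+6) = C(3,3) × 0.370^0 × 0.630^3 = 1 × 1.0000 × 0.250047 = 0.250047
Relative intensity = 0.250047 / 0.440559 × 100 = 56.76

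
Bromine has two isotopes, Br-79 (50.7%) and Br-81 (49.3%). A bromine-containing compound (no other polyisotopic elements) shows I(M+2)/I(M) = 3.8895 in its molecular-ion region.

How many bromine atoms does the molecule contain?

4

The M+2/M ratio from n Br atoms is n · q/p = n · 0.493/0.507.
n = 3.8895 × 0.507/0.493 = 4.00 ≈ 4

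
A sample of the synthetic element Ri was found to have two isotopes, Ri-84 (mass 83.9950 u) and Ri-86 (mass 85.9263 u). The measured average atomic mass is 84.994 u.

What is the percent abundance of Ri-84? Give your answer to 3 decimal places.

Let x be the fractional abundance of Ri-84; then Ri-86 has abundance 1 − x.
83.9950·x + 85.9263·(1 − x) = 84.994
(83.9950 − 85.9263)·x = 84.994 − 85.9263
x = -0.9323 / -1.9313 = 0.48273 → 48.273% Ri-84, 51.727% Ri-86.

48.273%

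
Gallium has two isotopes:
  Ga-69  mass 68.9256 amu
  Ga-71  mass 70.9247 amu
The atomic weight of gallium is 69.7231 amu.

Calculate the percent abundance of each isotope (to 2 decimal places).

Writing the weighted mean with unknown fraction x of Ga-69:
68.9256·x + 70.9247·(1 − x) = 69.7231
(68.9256 − 70.9247)·x = 69.7231 − 70.9247
x = -1.2016 / -1.9991 = 0.60107 → 60.11% Ga-69, 39.89% Ga-71.

Ga-69: 60.11%, Ga-71: 39.89%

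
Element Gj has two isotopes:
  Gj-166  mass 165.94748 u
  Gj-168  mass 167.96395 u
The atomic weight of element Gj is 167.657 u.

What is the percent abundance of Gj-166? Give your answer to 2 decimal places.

With x = fraction of Gj-166 (so Gj-168 is 1 − x):
165.94748·x + 167.96395·(1 − x) = 167.657
(165.94748 − 167.96395)·x = 167.657 − 167.96395
x = -0.30695 / -2.01647 = 0.15222 → 15.22% Gj-166, 84.78% Gj-168.

15.22%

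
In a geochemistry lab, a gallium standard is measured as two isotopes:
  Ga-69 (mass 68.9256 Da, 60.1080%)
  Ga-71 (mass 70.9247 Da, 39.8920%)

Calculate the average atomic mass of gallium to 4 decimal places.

The abundance-weighted mean is 0.601080 × 68.9256 + 0.398920 × 70.9247
= 41.42980 + 28.29328 = 69.72308 Da

69.7231 Da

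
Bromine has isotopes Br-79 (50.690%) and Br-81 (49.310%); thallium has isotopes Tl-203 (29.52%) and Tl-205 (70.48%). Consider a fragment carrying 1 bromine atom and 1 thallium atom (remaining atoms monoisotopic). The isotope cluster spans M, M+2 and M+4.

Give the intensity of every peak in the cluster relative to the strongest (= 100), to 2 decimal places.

29.76 : 100.00 : 69.12

Bromine pattern (n=1): 0.5069 : 0.4931
Thallium pattern (n=1): 0.2952 : 0.7048
Convolve the two distributions (both contribute in 2-u steps):
  M: 0.5069×0.2952 = 0.149637
  M+2: 0.5069×0.7048 + 0.4931×0.2952 = 0.502826
  M+4: 0.4931×0.7048 = 0.347537
Scale to base peak (0.502826) = 100: 29.76 : 100.00 : 69.12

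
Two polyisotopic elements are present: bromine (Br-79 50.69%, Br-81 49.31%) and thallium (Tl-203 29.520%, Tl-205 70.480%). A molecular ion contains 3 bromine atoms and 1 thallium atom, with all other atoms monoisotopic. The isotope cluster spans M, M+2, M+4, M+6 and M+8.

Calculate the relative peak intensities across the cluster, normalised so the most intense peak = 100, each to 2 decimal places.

Bromine pattern (n=3): 0.13024674 : 0.3801026 : 0.36975457 : 0.11989609
Thallium pattern (n=1): 0.2952 : 0.7048
Convolve the two distributions (both contribute in 2-u steps):
  M: 0.13024674×0.2952 = 0.038449
  M+2: 0.13024674×0.7048 + 0.3801026×0.2952 = 0.204004
  M+4: 0.3801026×0.7048 + 0.36975457×0.2952 = 0.377048
  M+6: 0.36975457×0.7048 + 0.11989609×0.2952 = 0.295996
  M+8: 0.11989609×0.7048 = 0.084503
Scale to base peak (0.377048) = 100: 10.20 : 54.11 : 100.00 : 78.50 : 22.41

10.20 : 54.11 : 100.00 : 78.50 : 22.41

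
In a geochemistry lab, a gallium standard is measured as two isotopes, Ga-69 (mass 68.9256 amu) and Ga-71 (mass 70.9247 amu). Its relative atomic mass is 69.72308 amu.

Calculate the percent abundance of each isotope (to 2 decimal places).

Writing the weighted mean with unknown fraction x of Ga-69:
68.9256·x + 70.9247·(1 − x) = 69.72308
(68.9256 − 70.9247)·x = 69.72308 − 70.9247
x = -1.20162 / -1.9991 = 0.60108 → 60.11% Ga-69, 39.89% Ga-71.

Ga-69: 60.11%, Ga-71: 39.89%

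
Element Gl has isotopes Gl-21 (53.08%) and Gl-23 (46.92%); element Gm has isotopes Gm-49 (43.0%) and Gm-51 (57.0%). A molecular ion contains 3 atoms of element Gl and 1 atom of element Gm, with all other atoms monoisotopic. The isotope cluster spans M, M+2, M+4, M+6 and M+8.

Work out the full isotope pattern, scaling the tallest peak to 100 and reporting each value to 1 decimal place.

Element Gl pattern (n=3): 0.14955218 : 0.39658939 : 0.35056469 : 0.10329374
Element Gm pattern (n=1): 0.4300 : 0.5700
Convolve the two distributions (both contribute in 2-u steps):
  M: 0.14955218×0.4300 = 0.064307
  M+2: 0.14955218×0.5700 + 0.39658939×0.4300 = 0.255778
  M+4: 0.39658939×0.5700 + 0.35056469×0.4300 = 0.376799
  M+6: 0.35056469×0.5700 + 0.10329374×0.4300 = 0.244238
  M+8: 0.10329374×0.5700 = 0.058877
Scale to base peak (0.376799) = 100: 17.1 : 67.9 : 100.0 : 64.8 : 15.6

17.1 : 67.9 : 100.0 : 64.8 : 15.6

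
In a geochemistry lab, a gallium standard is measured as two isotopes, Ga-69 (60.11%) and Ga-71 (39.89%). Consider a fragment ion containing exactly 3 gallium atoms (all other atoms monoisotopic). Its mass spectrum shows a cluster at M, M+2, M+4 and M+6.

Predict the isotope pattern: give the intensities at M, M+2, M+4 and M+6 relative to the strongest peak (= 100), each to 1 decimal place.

50.2 : 100.0 : 66.4 : 14.7

The 3 Ga atoms are independent, so intensities follow the terms of (0.6011 + 0.3989)^3.
P(M) = 0.6011^3 = 0.217190
P(M+2) = 3 × 0.6011^2 × 0.3989^1 = 0.432393
P(M+4) = 3 × 0.6011^1 × 0.3989^2 = 0.286943
P(M+6) = 0.3989^3 = 0.063473
The M+2 peak is largest (0.432393); scaling to 100 gives 50.2 : 100.0 : 66.4 : 14.7.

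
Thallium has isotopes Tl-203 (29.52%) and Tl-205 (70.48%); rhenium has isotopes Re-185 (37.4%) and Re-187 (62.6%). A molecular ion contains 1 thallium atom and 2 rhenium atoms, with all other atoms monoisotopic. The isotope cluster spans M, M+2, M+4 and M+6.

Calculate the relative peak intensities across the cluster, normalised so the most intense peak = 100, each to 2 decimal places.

9.26 : 53.13 : 100.00 : 61.97

Thallium pattern (n=1): 0.2952 : 0.7048
Rhenium pattern (n=2): 0.139876 : 0.468248 : 0.391876
Convolve the two distributions (both contribute in 2-u steps):
  M: 0.2952×0.139876 = 0.041291
  M+2: 0.2952×0.468248 + 0.7048×0.139876 = 0.236811
  M+4: 0.2952×0.391876 + 0.7048×0.468248 = 0.445703
  M+6: 0.7048×0.391876 = 0.276194
Scale to base peak (0.445703) = 100: 9.26 : 53.13 : 100.00 : 61.97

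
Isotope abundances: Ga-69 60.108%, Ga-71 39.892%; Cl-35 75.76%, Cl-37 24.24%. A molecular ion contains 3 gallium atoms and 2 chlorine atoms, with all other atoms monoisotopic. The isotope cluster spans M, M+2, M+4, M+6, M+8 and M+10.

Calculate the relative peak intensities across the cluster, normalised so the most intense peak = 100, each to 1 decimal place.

Gallium pattern (n=3): 0.2171685 : 0.432386 : 0.2869625 : 0.063483
Chlorine pattern (n=2): 0.57395776 : 0.36728448 : 0.05875776
Convolve the two distributions (both contribute in 2-u steps):
  M: 0.2171685×0.57395776 = 0.124646
  M+2: 0.2171685×0.36728448 + 0.432386×0.57395776 = 0.327934
  M+4: 0.2171685×0.05875776 + 0.432386×0.36728448 + 0.2869625×0.57395776 = 0.336273
  M+6: 0.432386×0.05875776 + 0.2869625×0.36728448 + 0.063483×0.57395776 = 0.167239
  M+8: 0.2869625×0.05875776 + 0.063483×0.36728448 = 0.040178
  M+10: 0.063483×0.05875776 = 0.003730
Scale to base peak (0.336273) = 100: 37.1 : 97.5 : 100.0 : 49.7 : 11.9 : 1.1

37.1 : 97.5 : 100.0 : 49.7 : 11.9 : 1.1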